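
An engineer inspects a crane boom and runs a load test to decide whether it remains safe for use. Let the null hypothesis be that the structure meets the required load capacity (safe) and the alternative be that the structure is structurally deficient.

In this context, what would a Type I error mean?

A Type I error would mean concluding that the structure is structurally deficient when in fact the structure meets the required load capacity (safe).

A Type I error is rejecting H₀ when H₀ is true.
Here that means closing the structure for repairs when actually the structure meets the required load capacity (safe).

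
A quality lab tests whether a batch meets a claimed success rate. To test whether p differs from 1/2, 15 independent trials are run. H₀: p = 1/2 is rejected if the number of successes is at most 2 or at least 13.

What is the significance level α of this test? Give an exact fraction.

α = P(X ≤ 2 or X ≥ 13 | p = 1/2), X ~ Binomial(15, 1/2).
Each tail has probability (1 + 15 + 105)/32768; doubling gives α = 242/32768 = 121/16384.

121/16384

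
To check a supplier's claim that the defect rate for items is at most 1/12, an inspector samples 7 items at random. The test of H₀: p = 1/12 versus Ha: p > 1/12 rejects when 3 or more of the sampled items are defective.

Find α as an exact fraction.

187213/11943936

Under H₀, Y ~ Binomial(7, 1/12); the Type I error rate is P(Y ≥ 3).
Via the complement, α = 1 − Σ_{j=0}^{2} C(7,j)(1/12)^j(11/12)^{7-j} = 187213/11943936.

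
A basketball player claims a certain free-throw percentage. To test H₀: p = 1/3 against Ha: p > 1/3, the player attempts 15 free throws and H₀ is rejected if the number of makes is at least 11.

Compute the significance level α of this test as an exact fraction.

The Type I error probability is α = P(S ≥ 11) computed under H₀, where S ~ Binomial(15, 1/3).
Summing C(15,j)(1/3)^j(2/3)^{15−j} for j = 11,…,15 gives 25931/14348907.

25931/14348907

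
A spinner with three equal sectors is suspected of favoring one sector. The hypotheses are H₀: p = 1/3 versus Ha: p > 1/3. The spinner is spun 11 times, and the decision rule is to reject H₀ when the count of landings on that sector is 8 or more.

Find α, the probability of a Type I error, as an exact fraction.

The Type I error probability is α = P(K ≥ 8) computed under H₀, where K ~ Binomial(11, 1/3).
P(K ≥ 8) = Σ_{j=8}^{11} C(11,j)·(1/3)^j·(2/3)^{11-j} = 521/59049.

521/59049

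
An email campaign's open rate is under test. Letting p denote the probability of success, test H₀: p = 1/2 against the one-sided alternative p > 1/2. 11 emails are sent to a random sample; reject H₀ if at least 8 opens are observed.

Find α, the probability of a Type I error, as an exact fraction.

Under H₀, X ~ Binomial(11, 1/2), and α = P(X ≥ 8).
P(X ≥ 8) = [C(11,8) + C(11,9) + C(11,10) + C(11,11)] / 2^11 = (165 + 55 + 11 + 1) / 2048 = 232/2048 = 29/256.

29/256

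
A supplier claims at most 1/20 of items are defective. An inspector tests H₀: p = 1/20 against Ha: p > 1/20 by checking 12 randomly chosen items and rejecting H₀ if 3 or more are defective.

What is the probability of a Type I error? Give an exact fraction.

α = P(reject H₀ | H₀ true) = P(Y ≥ 3 | p = 1/20), Y ~ Binomial(12, 1/20).
Via the complement, α = 1 − Σ_{j=0}^{2} C(12,j)(1/20)^j(19/20)^{12-j} = 16030320228069/819200000000000.

16030320228069/819200000000000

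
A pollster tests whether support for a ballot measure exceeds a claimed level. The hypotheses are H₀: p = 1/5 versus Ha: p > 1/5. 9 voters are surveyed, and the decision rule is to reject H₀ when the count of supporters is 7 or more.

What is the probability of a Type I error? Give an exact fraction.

613/1953125

The Type I error probability is α = P(K ≥ 7) computed under H₀, where K ~ Binomial(9, 1/5).
Adding the binomial terms for j = 7 through 9 with p = 1/5 yields 613/1953125.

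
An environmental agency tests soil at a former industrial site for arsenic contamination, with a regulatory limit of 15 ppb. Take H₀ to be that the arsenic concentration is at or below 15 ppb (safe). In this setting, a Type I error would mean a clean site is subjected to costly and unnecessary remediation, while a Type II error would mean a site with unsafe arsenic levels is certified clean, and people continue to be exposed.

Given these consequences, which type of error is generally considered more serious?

Type II error

The Type II consequence (a site with unsafe arsenic levels is certified clean, and people continue to be exposed) is more severe than the Type I consequence (a clean site is subjected to costly and unnecessary remediation).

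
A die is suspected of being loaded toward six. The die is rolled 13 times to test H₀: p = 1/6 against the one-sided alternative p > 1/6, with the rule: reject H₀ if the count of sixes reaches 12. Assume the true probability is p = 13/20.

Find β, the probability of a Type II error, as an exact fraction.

9937124893407747/10240000000000000

β = P(fail to reject H₀ | Ha true) = P(K ≤ 11 | p = 13/20), K ~ Binomial(13, 13/20).
Summing C(13,j)·(13/20)^j·(7/20)^{13-j} for j = 0..11 gives 9937124893407747/10240000000000000.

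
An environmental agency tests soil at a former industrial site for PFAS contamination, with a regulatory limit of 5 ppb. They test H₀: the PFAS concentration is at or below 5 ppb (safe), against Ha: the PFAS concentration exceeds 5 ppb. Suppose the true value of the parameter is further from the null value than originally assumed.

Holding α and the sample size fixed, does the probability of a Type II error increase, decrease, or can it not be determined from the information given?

A bigger departure from H₀ is easier for the test to detect, so it fails to reject less often.

It decreases.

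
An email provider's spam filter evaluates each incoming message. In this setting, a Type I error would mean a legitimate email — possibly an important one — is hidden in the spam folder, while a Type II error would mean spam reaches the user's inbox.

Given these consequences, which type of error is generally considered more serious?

The Type I consequence (a legitimate email — possibly an important one — is hidden in the spam folder) is more severe than the Type II consequence (spam reaches the user's inbox).

Type I error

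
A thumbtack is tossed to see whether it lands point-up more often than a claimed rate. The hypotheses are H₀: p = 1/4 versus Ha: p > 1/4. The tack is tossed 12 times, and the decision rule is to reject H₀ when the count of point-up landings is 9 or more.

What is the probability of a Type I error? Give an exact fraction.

6571/16777216

Under H₀, Y ~ Binomial(12, 1/4), and α = P(Y ≥ 9).
Summing C(12,j)(1/4)^j(3/4)^{12−j} for j = 9,…,12 gives 6571/16777216.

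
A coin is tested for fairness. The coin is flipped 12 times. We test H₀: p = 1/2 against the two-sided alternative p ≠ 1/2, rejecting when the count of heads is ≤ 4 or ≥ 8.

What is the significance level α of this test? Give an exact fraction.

The significance level is the null-hypothesis probability of the rejection region {≤4} ∪ {≥8}.
By symmetry, α = 2·P(Y ≤ 4) = 2·(1 + 12 + 66 + 220 + 495)/4096 = 1588/4096 = 397/1024.

397/1024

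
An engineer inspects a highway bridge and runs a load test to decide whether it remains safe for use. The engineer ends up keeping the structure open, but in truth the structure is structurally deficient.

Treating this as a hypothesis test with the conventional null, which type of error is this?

Type II error

The null hypothesis here is that the structure meets the required load capacity (safe).
'Keeping the structure open' corresponds to failing to reject H₀.
H₀ was not rejected but H₀ is false — a Type II error (false negative).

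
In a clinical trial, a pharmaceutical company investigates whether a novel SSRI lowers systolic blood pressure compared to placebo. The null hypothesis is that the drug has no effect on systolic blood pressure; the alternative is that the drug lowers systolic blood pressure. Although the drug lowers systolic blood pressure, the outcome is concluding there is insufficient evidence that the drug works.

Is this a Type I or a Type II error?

Type II error

'Concluding there is insufficient evidence that the drug works' corresponds to failing to reject H₀.
H₀ was not rejected but H₀ is false — a Type II error (false negative).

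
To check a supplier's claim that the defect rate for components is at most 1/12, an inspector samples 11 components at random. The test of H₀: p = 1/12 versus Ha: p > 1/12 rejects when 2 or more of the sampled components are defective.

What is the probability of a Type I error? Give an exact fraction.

86192514733/371504185344

α = P(reject H₀ | H₀ true) = P(Y ≥ 2 | p = 1/12), Y ~ Binomial(11, 1/12).
α = 1 − P(Y ≤ 1) = 1 − 285311670611/371504185344 = 86192514733/371504185344.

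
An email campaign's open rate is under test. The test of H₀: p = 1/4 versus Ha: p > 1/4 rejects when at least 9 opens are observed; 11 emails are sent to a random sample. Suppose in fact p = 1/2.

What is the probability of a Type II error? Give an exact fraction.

β = P(fail to reject H₀ | Ha true) = P(S ≤ 8 | p = 1/2), S ~ Binomial(11, 1/2).
Adding the binomial probabilities P(S=0)+…+P(S=8) at p = 1/2 gives 1981/2048.

1981/2048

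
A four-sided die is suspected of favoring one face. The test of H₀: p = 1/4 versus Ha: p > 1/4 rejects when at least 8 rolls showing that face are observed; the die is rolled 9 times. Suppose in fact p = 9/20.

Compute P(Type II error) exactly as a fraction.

β = P(fail to reject H₀ | Ha true) = P(X ≤ 7 | p = 9/20), X ~ Binomial(9, 9/20).
Adding the binomial probabilities P(X=0)+…+P(X=7) at p = 9/20 gives 126837738533/128000000000.

126837738533/128000000000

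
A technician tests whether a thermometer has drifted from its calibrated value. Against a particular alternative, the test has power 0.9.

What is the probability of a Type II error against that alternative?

0.1

Power = 1 − β, so β = 1 − 0.9 = 0.1.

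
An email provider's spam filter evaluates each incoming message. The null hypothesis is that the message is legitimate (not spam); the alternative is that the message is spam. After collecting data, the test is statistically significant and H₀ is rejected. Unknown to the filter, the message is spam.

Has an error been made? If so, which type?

No error — this is a correct decision.

The test rejected a false H₀ — the decision matches the true state.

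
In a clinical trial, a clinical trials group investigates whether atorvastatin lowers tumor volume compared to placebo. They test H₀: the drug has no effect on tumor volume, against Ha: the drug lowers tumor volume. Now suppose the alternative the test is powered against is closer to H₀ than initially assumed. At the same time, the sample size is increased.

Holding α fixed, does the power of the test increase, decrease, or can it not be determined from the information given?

Cannot be determined from the information given.

The first change alone would make β increase; the second alone would make β decrease. Which effect dominates depends on the magnitudes, which are not given.
Since power = 1 − β, the effect on power is likewise indeterminate.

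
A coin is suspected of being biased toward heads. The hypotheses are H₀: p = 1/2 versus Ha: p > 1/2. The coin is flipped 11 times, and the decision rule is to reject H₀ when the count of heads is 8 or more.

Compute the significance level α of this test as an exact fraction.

α = P(reject H₀ | H₀ true) = P(Y ≥ 8 | p = 1/2), with Y ~ Binomial(11, 1/2).
P(Y ≥ 8) = [C(11,8) + C(11,9) + C(11,10) + C(11,11)] / 2^11 = (165 + 55 + 11 + 1) / 2048 = 232/2048 = 29/256.

29/256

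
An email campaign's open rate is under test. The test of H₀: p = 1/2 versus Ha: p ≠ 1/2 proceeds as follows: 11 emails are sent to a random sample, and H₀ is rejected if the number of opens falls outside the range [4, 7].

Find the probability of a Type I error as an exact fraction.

α = P(Y ≤ 3 or Y ≥ 8 | p = 1/2), Y ~ Binomial(11, 1/2).
The two tails are symmetric, so α = 2·(1 + 11 + 55 + 165)/2^11 = 464/2048 = 29/128.

29/128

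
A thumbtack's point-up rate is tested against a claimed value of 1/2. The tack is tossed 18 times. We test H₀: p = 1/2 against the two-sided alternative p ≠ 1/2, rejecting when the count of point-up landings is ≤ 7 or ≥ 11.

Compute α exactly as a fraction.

Under H₀, S ~ Binomial(18, 1/2); α is the probability of landing in either tail, P(S ≤ 7) + P(S ≥ 11).
By symmetry, α = 2·P(S ≤ 7) = 2·(1 + 18 + 153 + 816 + 3060 + 8568 + 18564 + 31824)/262144 = 126008/262144 = 15751/32768.

15751/32768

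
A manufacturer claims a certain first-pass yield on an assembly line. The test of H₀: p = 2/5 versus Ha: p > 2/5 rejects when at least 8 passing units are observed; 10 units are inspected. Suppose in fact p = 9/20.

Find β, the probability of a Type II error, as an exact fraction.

2489876891491/2560000000000

A Type II error is failing to reject when Ha holds: with p = 9/20, β = P(S ≤ 7).
Equivalently, β = 1 − P(S ≥ 8) = 2489876891491/2560000000000.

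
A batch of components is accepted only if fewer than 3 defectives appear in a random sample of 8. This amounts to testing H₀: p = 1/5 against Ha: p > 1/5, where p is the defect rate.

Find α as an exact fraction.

79329/390625

α = P(reject H₀ | H₀ true) = P(S ≥ 3 | p = 1/5), S ~ Binomial(8, 1/5).
Via the complement, α = 1 − Σ_{j=0}^{2} C(8,j)(1/5)^j(4/5)^{8-j} = 79329/390625.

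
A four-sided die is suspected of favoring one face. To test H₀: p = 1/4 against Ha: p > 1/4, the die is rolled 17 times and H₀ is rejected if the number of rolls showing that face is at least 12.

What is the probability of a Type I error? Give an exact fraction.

α = P(reject H₀ | H₀ true) = P(S ≥ 12 | p = 1/4), with S ~ Binomial(17, 1/4).
Summing C(17,j)(1/4)^j(3/4)^{17−j} for j = 12,…,17 gives 429025/4294967296.

429025/4294967296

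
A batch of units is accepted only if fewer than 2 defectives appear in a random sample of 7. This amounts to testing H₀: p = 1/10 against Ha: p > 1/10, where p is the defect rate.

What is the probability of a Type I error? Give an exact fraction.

93559/625000

α = P(reject H₀ | H₀ true) = P(Y ≥ 2 | p = 1/10), Y ~ Binomial(7, 1/10).
Via the complement, α = 1 − Σ_{j=0}^{1} C(7,j)(1/10)^j(9/10)^{7-j} = 93559/625000.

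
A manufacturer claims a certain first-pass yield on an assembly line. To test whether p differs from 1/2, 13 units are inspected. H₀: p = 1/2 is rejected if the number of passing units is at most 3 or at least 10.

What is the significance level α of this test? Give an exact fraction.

189/2048

The significance level is the null-hypothesis probability of the rejection region {≤3} ∪ {≥10}.
The two tails are symmetric, so α = 2·(1 + 13 + 78 + 286)/2^13 = 756/8192 = 189/2048.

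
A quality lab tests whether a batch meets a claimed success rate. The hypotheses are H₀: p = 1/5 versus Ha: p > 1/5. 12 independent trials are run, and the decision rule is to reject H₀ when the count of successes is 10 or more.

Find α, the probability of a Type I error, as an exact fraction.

221/48828125

Under H₀, Y ~ Binomial(12, 1/5), and α = P(Y ≥ 10).
P(Y ≥ 10) = Σ_{j=10}^{12} C(12,j)·(1/5)^j·(4/5)^{12-j} = 221/48828125.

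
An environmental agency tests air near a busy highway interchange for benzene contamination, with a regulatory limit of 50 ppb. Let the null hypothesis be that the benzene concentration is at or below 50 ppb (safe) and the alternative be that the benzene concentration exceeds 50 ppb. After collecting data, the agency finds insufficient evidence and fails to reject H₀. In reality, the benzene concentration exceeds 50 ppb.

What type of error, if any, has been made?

H₀ was not rejected, but H₀ is actually false.
Failing to reject a false null hypothesis is a Type II error (false negative).

Type II error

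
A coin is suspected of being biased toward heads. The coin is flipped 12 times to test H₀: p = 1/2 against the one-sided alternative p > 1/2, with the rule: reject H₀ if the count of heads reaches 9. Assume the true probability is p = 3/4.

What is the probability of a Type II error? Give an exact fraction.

5892517/16777216

β = P(fail to reject H₀ | Ha true) = P(S ≤ 8 | p = 3/4), S ~ Binomial(12, 3/4).
Summing C(12,j)·(3/4)^j·(1/4)^{12-j} for j = 0..8 gives 5892517/16777216.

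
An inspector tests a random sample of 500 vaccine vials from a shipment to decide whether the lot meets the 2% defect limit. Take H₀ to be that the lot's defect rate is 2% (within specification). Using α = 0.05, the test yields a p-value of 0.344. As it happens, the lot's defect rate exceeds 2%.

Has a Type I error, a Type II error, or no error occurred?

Type II error

Since p = 0.344 ≥ α = 0.05, H₀ is not rejected.
H₀ is false (actually the lot's defect rate exceeds 2%).
Failing to reject a false H₀ is a Type II error.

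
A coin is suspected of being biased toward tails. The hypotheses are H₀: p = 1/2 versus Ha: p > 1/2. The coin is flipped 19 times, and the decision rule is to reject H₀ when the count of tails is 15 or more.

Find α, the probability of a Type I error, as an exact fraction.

1259/131072

Under H₀, S ~ Binomial(19, 1/2), and α = P(S ≥ 15).
P(S ≥ 15) = [C(19,15) + C(19,16) + C(19,17) + C(19,18) + C(19,19)] / 2^19 = (3876 + 969 + 171 + 19 + 1) / 524288 = 5036/524288 = 1259/131072.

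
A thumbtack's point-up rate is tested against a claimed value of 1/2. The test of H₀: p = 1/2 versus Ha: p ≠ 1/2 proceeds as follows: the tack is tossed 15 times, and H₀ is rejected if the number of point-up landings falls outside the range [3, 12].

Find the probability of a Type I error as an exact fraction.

The significance level is the null-hypothesis probability of the rejection region {≤2} ∪ {≥13}.
Each tail has probability (1 + 15 + 105)/32768; doubling gives α = 242/32768 = 121/16384.

121/16384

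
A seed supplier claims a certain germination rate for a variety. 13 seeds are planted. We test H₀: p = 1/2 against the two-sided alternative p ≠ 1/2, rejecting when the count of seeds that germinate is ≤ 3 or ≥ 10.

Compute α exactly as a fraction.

189/2048

Under H₀, Y ~ Binomial(13, 1/2); α is the probability of landing in either tail, P(Y ≤ 3) + P(Y ≥ 10).
The two tails are symmetric, so α = 2·(1 + 13 + 78 + 286)/2^13 = 756/8192 = 189/2048.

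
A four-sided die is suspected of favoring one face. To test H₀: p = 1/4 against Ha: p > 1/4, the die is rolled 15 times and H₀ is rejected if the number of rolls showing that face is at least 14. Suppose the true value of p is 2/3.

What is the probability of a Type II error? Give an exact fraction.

14070379/14348907

Under the alternative p = 2/3, S ~ Binomial(15, 2/3); β is the probability the test does not reject, P(S < 14).
Equivalently, β = 1 − P(S ≥ 14) = 14070379/14348907.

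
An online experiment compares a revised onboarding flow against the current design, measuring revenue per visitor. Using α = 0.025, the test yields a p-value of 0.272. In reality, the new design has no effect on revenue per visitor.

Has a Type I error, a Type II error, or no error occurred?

The conventional null hypothesis is that the new design has no effect on revenue per visitor.
Since p = 0.272 ≥ α = 0.025, H₀ is not rejected.
H₀ is true (actually the new design has no effect on revenue per visitor).
The decision matches the true state — no error.

No error — this is a correct decision.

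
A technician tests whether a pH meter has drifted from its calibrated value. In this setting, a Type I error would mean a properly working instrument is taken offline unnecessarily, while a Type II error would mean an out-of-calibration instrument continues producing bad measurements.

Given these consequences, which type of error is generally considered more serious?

Type II error

The Type II consequence (an out-of-calibration instrument continues producing bad measurements) is more severe than the Type I consequence (a properly working instrument is taken offline unnecessarily).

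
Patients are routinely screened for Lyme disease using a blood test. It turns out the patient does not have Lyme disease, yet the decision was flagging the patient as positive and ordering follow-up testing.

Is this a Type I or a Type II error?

Type I error

The null hypothesis here is that the patient does not have Lyme disease.
'Flagging the patient as positive and ordering follow-up testing' corresponds to rejecting H₀.
H₀ was rejected but H₀ is true — a Type I error (false positive).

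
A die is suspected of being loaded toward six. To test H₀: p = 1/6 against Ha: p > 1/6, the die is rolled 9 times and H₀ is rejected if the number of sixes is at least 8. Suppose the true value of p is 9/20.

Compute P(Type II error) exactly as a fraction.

126837738533/128000000000

A Type II error is failing to reject when Ha holds: with p = 9/20, β = P(Y ≤ 7).
Equivalently, β = 1 − P(Y ≥ 8) = 126837738533/128000000000.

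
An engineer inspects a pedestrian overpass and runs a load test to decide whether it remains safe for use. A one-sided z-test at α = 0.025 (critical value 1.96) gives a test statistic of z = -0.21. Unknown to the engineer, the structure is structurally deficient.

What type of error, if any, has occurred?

The conventional null hypothesis is that the structure meets the required load capacity (safe).
Since z = -0.21 ≤ z* = 1.96, H₀ is not rejected.
H₀ is false (actually the structure is structurally deficient).
Failing to reject a false H₀ is a Type II error.

Type II error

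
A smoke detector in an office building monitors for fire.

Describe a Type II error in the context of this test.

A Type II error would mean concluding that there is no fire (or at least failing to establish that there is a fire) when in fact there is a fire.

With the conventional null hypothesis that there is no fire:
A Type II error is failing to reject H₀ when H₀ is false.
Here that means remaining silent when actually there is a fire.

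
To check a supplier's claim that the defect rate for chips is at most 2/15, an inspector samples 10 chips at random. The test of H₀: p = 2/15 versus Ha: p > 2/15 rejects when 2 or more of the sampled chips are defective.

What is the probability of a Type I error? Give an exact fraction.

75567303772/192216796875

The significance level is the probability, assuming p = 2/15, of seeing 2 or more defectives in 10 draws.
α = 1 − P(Y ≤ 1) = 1 − 116649493103/192216796875 = 75567303772/192216796875.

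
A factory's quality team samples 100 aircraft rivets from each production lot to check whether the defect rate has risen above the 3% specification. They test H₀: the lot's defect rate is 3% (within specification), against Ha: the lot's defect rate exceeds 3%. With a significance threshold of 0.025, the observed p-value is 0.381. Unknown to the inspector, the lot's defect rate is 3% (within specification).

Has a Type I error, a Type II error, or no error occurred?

Since p = 0.381 ≥ α = 0.025, H₀ is not rejected.
H₀ is true (actually the lot's defect rate is 3% (within specification)).
The decision matches the true state — no error.

No error (correct decision).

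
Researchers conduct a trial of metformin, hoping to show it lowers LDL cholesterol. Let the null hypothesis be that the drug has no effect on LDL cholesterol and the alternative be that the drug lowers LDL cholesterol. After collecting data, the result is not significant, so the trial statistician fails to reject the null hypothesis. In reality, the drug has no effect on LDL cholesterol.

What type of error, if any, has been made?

The test retained a true H₀ — the decision matches the true state.

No error — this is a correct decision.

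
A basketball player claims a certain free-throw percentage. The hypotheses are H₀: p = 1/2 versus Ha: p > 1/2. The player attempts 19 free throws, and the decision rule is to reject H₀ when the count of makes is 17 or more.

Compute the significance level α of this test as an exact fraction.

Under H₀, K ~ Binomial(19, 1/2), and α = P(K ≥ 17).
Summing the upper tail: (171 + 19 + 1) / 2^19 = 191/524288.

191/524288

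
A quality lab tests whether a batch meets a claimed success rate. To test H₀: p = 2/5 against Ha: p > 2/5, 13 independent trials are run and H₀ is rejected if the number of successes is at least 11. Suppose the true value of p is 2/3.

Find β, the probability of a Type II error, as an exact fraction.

β = P(fail to reject H₀ | Ha true) = P(K ≤ 10 | p = 2/3), K ~ Binomial(13, 2/3).
Equivalently, β = 1 − P(K ≥ 11) = 50857/59049.

50857/59049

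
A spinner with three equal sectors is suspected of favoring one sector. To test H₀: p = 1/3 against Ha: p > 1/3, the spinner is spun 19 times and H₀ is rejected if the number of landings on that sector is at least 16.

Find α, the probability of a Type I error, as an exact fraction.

α = P(reject H₀ | H₀ true) = P(X ≥ 16 | p = 1/3), with X ~ Binomial(19, 1/3).
Adding the binomial terms for j = 16 through 19 with p = 1/3 yields 2825/387420489.

2825/387420489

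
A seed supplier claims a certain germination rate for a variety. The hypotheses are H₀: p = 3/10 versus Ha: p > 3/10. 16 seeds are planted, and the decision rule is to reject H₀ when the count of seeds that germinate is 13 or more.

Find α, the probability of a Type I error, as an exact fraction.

67202308773/2000000000000000

α = P(reject H₀ | H₀ true) = P(S ≥ 13 | p = 3/10), with S ~ Binomial(16, 3/10).
Summing C(16,j)(3/10)^j(7/10)^{16−j} for j = 13,…,16 gives 67202308773/2000000000000000.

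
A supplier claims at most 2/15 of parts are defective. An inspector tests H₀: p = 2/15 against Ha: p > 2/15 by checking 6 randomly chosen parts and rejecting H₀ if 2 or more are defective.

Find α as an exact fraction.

The significance level is the probability, assuming p = 2/15, of seeing 2 or more defectives in 6 draws.
Computing the lower-tail complement: 1 − 371293/455625 = 84332/455625.

84332/455625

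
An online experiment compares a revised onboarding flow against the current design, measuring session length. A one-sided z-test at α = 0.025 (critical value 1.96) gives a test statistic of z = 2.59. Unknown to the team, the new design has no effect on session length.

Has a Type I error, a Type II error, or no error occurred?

The conventional null hypothesis is that the new design has no effect on session length.
Since z = 2.59 > z* = 1.96, H₀ is rejected.
H₀ is true (actually the new design has no effect on session length).
Rejecting a true H₀ is a Type I error.

Type I error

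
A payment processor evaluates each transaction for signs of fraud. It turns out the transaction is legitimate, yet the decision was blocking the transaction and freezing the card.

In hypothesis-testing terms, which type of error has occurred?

The null hypothesis here is that the transaction is legitimate.
'Blocking the transaction and freezing the card' corresponds to rejecting H₀.
H₀ was rejected but H₀ is true — a Type I error (false positive).

Type I error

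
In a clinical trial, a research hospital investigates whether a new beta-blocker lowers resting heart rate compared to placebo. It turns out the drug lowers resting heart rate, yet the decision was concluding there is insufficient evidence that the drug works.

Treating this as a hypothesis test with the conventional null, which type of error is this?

The null hypothesis here is that the drug has no effect on resting heart rate.
'Concluding there is insufficient evidence that the drug works' corresponds to failing to reject H₀.
H₀ was not rejected but H₀ is false — a Type II error (false negative).

Type II error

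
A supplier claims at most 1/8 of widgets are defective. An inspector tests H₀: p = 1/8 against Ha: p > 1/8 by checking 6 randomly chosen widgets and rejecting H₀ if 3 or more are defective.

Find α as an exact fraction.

3819/131072

Under H₀, K ~ Binomial(6, 1/8); the Type I error rate is P(K ≥ 3).
Via the complement, α = 1 − Σ_{j=0}^{2} C(6,j)(1/8)^j(7/8)^{6-j} = 3819/131072.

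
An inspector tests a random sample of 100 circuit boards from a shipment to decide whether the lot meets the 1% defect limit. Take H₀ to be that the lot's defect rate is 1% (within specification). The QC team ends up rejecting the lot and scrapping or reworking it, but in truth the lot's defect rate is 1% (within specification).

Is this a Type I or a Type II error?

Type I error

'Rejecting the lot and scrapping or reworking it' corresponds to rejecting H₀.
H₀ was rejected but H₀ is true — a Type I error (false positive).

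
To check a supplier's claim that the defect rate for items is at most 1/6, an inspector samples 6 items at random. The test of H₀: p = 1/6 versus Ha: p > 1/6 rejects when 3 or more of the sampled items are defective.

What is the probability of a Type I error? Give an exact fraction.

Under H₀, S ~ Binomial(6, 1/6); the Type I error rate is P(S ≥ 3).
Computing the lower-tail complement: 1 − 21875/23328 = 1453/23328.

1453/23328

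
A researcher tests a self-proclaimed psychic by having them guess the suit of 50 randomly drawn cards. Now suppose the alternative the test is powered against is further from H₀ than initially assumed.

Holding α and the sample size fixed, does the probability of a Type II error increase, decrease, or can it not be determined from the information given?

It decreases.

A bigger departure from H₀ is easier for the test to detect, so it fails to reject less often.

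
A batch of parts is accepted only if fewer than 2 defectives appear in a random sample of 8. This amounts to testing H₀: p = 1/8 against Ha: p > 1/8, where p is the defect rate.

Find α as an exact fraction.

4424071/16777216

The significance level is the probability, assuming p = 1/8, of seeing 2 or more defectives in 8 draws.
Computing the lower-tail complement: 1 − 12353145/16777216 = 4424071/16777216.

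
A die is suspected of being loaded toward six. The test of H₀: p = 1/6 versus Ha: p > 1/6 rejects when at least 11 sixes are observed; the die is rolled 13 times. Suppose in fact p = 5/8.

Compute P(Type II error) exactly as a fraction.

Under the alternative p = 5/8, K ~ Binomial(13, 5/8); β is the probability the test does not reject, P(K < 11).
Summing C(13,j)·(5/8)^j·(3/8)^{13-j} for j = 0..10 gives 252368141319/274877906944.

252368141319/274877906944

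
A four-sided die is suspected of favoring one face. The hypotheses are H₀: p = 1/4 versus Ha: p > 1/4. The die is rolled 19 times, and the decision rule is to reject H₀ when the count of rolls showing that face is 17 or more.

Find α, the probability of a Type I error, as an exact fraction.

α = P(reject H₀ | H₀ true) = P(S ≥ 17 | p = 1/4), with S ~ Binomial(19, 1/4).
Adding the binomial terms for j = 17 through 19 with p = 1/4 yields 1597/274877906944.

1597/274877906944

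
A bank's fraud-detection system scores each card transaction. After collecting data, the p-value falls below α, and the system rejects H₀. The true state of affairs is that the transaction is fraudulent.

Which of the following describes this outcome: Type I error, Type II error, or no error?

Neither — the decision is correct.

The conventional null hypothesis here is that the transaction is legitimate.
The test rejected a false H₀ — the decision matches the true state.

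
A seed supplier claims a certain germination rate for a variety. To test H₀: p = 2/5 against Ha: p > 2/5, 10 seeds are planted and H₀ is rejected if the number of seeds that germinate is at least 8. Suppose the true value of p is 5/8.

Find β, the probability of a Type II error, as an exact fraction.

β = P(fail to reject H₀ | Ha true) = P(X ≤ 7 | p = 5/8), X ~ Binomial(10, 5/8).
Summing C(10,j)·(5/8)^j·(3/8)^{10-j} for j = 0..7 gives 211794831/268435456.

211794831/268435456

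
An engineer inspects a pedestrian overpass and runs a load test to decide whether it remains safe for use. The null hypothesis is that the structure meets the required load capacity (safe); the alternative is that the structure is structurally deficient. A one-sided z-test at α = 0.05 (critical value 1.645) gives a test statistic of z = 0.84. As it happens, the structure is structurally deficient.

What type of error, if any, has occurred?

Type II error

Since z = 0.84 ≤ z* = 1.645, H₀ is not rejected.
H₀ is false (actually the structure is structurally deficient).
Failing to reject a false H₀ is a Type II error.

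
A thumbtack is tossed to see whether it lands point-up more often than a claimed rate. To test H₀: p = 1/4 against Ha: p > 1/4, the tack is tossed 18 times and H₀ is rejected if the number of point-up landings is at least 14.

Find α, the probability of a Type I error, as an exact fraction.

α = P(reject H₀ | H₀ true) = P(Y ≥ 14 | p = 1/4), with Y ~ Binomial(18, 1/4).
Adding the binomial terms for j = 14 through 18 with p = 1/4 yields 67831/17179869184.

67831/17179869184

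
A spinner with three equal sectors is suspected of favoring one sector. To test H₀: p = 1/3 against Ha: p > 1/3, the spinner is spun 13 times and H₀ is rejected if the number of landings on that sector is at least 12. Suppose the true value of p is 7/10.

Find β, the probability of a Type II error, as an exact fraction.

4681650394377/5000000000000

Under the alternative p = 7/10, Y ~ Binomial(13, 7/10); β is the probability the test does not reject, P(Y < 12).
Summing C(13,j)·(7/10)^j·(3/10)^{13-j} for j = 0..11 gives 4681650394377/5000000000000.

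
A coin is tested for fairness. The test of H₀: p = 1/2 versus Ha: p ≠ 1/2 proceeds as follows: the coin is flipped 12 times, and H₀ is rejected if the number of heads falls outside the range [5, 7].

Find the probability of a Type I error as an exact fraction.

Under H₀, S ~ Binomial(12, 1/2); α is the probability of landing in either tail, P(S ≤ 4) + P(S ≥ 8).
The two tails are symmetric, so α = 2·(1 + 12 + 66 + 220 + 495)/2^12 = 1588/4096 = 397/1024.

397/1024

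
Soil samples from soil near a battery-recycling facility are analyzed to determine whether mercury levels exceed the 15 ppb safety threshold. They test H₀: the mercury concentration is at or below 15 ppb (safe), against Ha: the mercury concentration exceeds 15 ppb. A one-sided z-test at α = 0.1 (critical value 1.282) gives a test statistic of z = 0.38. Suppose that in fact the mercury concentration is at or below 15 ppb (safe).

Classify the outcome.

Since z = 0.38 ≤ z* = 1.282, H₀ is not rejected.
H₀ is true (actually the mercury concentration is at or below 15 ppb (safe)).
The decision matches the true state — no error.

Neither — the decision is correct.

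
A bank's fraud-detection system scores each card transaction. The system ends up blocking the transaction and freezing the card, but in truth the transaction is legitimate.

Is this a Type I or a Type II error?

Type I error

The null hypothesis here is that the transaction is legitimate.
'Blocking the transaction and freezing the card' corresponds to rejecting H₀.
H₀ was rejected but H₀ is true — a Type I error (false positive).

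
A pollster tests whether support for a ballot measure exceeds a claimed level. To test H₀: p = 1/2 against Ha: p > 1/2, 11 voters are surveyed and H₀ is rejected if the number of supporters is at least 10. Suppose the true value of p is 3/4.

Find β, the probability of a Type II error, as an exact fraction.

Under the alternative p = 3/4, X ~ Binomial(11, 3/4); β is the probability the test does not reject, P(X < 10).
Summing C(11,j)·(3/4)^j·(1/4)^{11-j} for j = 0..9 gives 1683809/2097152.

1683809/2097152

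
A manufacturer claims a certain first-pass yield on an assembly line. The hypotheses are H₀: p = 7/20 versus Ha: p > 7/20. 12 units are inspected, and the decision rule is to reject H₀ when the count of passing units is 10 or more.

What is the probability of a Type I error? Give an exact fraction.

The Type I error probability is α = P(S ≥ 10) computed under H₀, where S ~ Binomial(12, 7/20).
Summing C(12,j)(7/20)^j(13/20)^{12−j} for j = 10,…,12 gives 694606637291/819200000000000.

694606637291/819200000000000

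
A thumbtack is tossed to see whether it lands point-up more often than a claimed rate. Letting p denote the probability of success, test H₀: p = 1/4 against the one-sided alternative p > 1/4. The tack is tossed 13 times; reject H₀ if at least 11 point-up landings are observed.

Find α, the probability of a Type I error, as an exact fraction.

371/33554432

Under H₀, X ~ Binomial(13, 1/4), and α = P(X ≥ 11).
Summing C(13,j)(1/4)^j(3/4)^{13−j} for j = 11,…,13 gives 371/33554432.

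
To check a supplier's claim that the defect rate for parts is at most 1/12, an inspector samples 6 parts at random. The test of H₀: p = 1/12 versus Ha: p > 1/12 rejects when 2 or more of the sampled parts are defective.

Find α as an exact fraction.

248117/2985984

The significance level is the probability, assuming p = 1/12, of seeing 2 or more defectives in 6 draws.
Computing the lower-tail complement: 1 − 2737867/2985984 = 248117/2985984.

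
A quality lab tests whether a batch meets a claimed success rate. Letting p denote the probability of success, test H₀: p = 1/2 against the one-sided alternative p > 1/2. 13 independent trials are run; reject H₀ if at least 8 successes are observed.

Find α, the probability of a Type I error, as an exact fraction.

α = P(reject H₀ | H₀ true) = P(K ≥ 8 | p = 1/2), with K ~ Binomial(13, 1/2).
That's C(13,8) + C(13,9) + C(13,10) + C(13,11) + C(13,12) + C(13,13) over 2^13, i.e. (1287 + 715 + 286 + 78 + 13 + 1)/8192 = 2380/8192 = 595/2048.

595/2048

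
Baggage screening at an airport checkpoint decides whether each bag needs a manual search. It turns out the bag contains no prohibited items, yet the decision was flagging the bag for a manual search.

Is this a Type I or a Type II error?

Type I error

The null hypothesis here is that the bag contains no prohibited items.
'Flagging the bag for a manual search' corresponds to rejecting H₀.
H₀ was rejected but H₀ is true — a Type I error (false positive).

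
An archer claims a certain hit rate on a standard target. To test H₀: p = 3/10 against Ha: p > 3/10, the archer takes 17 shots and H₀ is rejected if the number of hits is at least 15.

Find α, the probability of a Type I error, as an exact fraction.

10087281621/10000000000000000

Under H₀, K ~ Binomial(17, 3/10), and α = P(K ≥ 15).
Summing C(17,j)(3/10)^j(7/10)^{17−j} for j = 15,…,17 gives 10087281621/10000000000000000.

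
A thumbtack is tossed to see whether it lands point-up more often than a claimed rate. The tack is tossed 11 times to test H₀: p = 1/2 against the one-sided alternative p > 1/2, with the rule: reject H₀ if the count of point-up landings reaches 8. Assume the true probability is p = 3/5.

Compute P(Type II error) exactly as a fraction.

6872224/9765625

β = P(fail to reject H₀ | Ha true) = P(S ≤ 7 | p = 3/5), S ~ Binomial(11, 3/5).
Adding the binomial probabilities P(S=0)+…+P(S=7) at p = 3/5 gives 6872224/9765625.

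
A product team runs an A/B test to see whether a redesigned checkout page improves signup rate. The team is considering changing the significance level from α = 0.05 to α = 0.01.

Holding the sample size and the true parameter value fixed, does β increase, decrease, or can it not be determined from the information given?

A smaller α moves the rejection region further into the tail. With the alternative true, more outcomes now fall outside the rejection region, so failing to reject becomes more likely.

It increases.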